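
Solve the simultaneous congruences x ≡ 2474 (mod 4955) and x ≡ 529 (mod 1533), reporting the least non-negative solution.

Write x = 2474 + 4955·k. Then 4955·k ≡ 529 − 2474 ≡ 1121 (mod 1533).
Need 4955⁻¹ mod 1533. Extended Euclid on (1533, 356):
1533 = 4·356 + 109
356 = 3·109 + 29
109 = 3·29 + 22
29 = 1·22 + 7
22 = 3·7 + 1
7 = 7·1 + 0
Back-substitute:
1 = 22 − 3·7
1 = −3·29 + 4·22
1 = 4·109 − 15·29
1 = −15·356 + 49·109
1 = 49·1533 − 211·356
4955⁻¹ ≡ 1322 (mod 1533), so k ≡ 1322·1121 ≡ 1084 (mod 1533).
x = 2474 + 4955·1084 = 5373694.

5373694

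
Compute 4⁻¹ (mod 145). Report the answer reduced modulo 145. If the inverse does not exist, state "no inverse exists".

Apply the Euclidean algorithm to 145 and 4:
145 = 36·4 + 1
4 = 4·1 + 0
gcd = 1, so the inverse exists. Back-substitute:
1 = 145 − 36·4
Thus 4·(-36) ≡ 1 (mod 145); reducing, -36 mod 145 = 109.

109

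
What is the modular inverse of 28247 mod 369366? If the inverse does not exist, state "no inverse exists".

Extended Euclidean algorithm:
369366 = 13·28247 + 2155
28247 = 13·2155 + 232
2155 = 9·232 + 67
232 = 3·67 + 31
67 = 2·31 + 5
31 = 6·5 + 1
5 = 5·1 + 0
gcd = 1, so the inverse exists. Back-substitute:
1 = 31 − 6·5
1 = −6·67 + 13·31
1 = 13·232 − 45·67
1 = −45·2155 + 418·232
1 = 418·28247 − 5479·2155
1 = −5479·369366 + 71645·28247
So 28247·71645 ≡ 1 (mod 369366).

71645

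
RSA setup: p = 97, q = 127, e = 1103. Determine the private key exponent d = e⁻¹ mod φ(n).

φ(n) = (p−1)(q−1) = 96·126 = 12096.
Need d with 1103·d ≡ 1 (mod 12096). Apply the extended Euclidean algorithm:
12096 = 10*1103 + 1066
1103 = 1*1066 + 37
1066 = 28*37 + 30
37 = 1*30 + 7
30 = 4*7 + 2
7 = 3*2 + 1
2 = 2*1 + 0
Back-substitute:
1 = 7 − 3·2
1 = −3·30 + 13·7
1 = 13·37 − 16·30
1 = −16·1066 + 461·37
1 = 461·1103 − 477·1066
1 = −477·12096 + 5231·1103
So 1103·5231 ≡ 1 (mod 12096), hence d = 5231.

5231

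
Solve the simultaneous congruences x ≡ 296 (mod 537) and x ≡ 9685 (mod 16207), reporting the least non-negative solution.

414860

Write x = 296 + 537·k. Then 537·k ≡ 9685 − 296 ≡ 9389 (mod 16207).
Need 537⁻¹ mod 16207. Extended Euclid on (16207, 537):
16207 = 30×537 + 97
537 = 5×97 + 52
97 = 1×52 + 45
52 = 1×45 + 7
45 = 6×7 + 3
7 = 2×3 + 1
3 = 3×1 + 0
Back-substitute:
1 = 7 − 2·3
1 = −2·45 + 13·7
1 = 13·52 − 15·45
1 = −15·97 + 28·52
1 = 28·537 − 155·97
1 = −155·16207 + 4678·537
537⁻¹ ≡ 4678 (mod 16207), so k ≡ 4678·9389 ≡ 772 (mod 16207).
x = 296 + 537·772 = 414860.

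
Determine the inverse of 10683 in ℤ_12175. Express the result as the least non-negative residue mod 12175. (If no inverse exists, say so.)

Extended Euclidean algorithm:
12175 = 1*10683 + 1492
10683 = 7*1492 + 239
1492 = 6*239 + 58
239 = 4*58 + 7
58 = 8*7 + 2
7 = 3*2 + 1
2 = 2*1 + 0
The gcd is 1. Working backward:
1 = 7 − 3·2
1 = −3·58 + 25·7
1 = 25·239 − 103·58
1 = −103·1492 + 643·239
1 = 643·10683 − 4604·1492
1 = −4604·12175 + 5247·10683
So 10683·5247 ≡ 1 (mod 12175).

5247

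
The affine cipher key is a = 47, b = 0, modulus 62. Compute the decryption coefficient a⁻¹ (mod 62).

33

Run Euclid on (62, 47):
62 = 1*47 + 15
47 = 3*15 + 2
15 = 7*2 + 1
2 = 2*1 + 0
Since gcd(47, 62) = 1, back-substitute to write 1 as a combination:
1 = 15 − 7·2
1 = −7·47 + 22·15
1 = 22·62 − 29·47
So 47·(-29) ≡ 1 (mod 62), and -29 ≡ 33 (mod 62).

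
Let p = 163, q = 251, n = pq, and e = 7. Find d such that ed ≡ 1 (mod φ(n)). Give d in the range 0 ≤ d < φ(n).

φ(n) = (p−1)(q−1) = 162·250 = 40500.
Need d with 7·d ≡ 1 (mod 40500). Apply the extended Euclidean algorithm:
40500 = 5785·7 + 5
7 = 1·5 + 2
5 = 2·2 + 1
2 = 2·1 + 0
Back-substitute:
1 = 5 − 2·2
1 = −2·7 + 3·5
1 = 3·40500 − 17357·7
So 7·(-17357) ≡ 1 (mod 40500), hence d ≡ -17357 ≡ 23143 (mod 40500).

23143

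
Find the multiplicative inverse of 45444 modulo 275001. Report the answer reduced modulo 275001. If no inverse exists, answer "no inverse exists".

no inverse exists

Euclidean algorithm on 275001, 45444:
275001 = 6*45444 + 2337
45444 = 19*2337 + 1041
2337 = 2*1041 + 255
1041 = 4*255 + 21
255 = 12*21 + 3
21 = 7*3 + 0
Since gcd = 3 > 1, 45444 is not a unit mod 275001.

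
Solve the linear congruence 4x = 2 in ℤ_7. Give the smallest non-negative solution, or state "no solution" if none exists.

First find gcd(4, 7):
7 = 1*4 + 3
4 = 1*3 + 1
3 = 3*1 + 0
gcd = 1, so a unique solution mod 7 exists.
Back-substitute for the Bézout coefficients:
1 = 4 − 3
1 = −7 + 2·4
So 4·(2) ≡ 1 (mod 7), giving 4⁻¹ ≡ 2.
x ≡ 4⁻¹·2 ≡ 2·2 ≡ 4 (mod 7).

4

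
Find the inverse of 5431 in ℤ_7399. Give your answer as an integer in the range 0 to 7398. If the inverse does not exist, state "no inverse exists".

6523

Apply the Euclidean algorithm to 7399 and 5431:
7399 = 1*5431 + 1968
5431 = 2*1968 + 1495
1968 = 1*1495 + 473
1495 = 3*473 + 76
473 = 6*76 + 17
76 = 4*17 + 8
17 = 2*8 + 1
8 = 8*1 + 0
Since gcd(5431, 7399) = 1, back-substitute to write 1 as a combination:
1 = 17 − 2·8
1 = −2·76 + 9·17
1 = 9·473 − 56·76
1 = −56·1495 + 177·473
1 = 177·1968 − 233·1495
1 = −233·5431 + 643·1968
1 = 643·7399 − 876·5431
So 5431·(-876) ≡ 1 (mod 7399), and -876 ≡ 6523 (mod 7399).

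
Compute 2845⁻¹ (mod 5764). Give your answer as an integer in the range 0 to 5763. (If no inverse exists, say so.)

Extended Euclidean algorithm:
5764 = 2*2845 + 74
2845 = 38*74 + 33
74 = 2*33 + 8
33 = 4*8 + 1
8 = 8*1 + 0
Since gcd(2845, 5764) = 1, back-substitute to write 1 as a combination:
1 = 33 − 4·8
1 = −4·74 + 9·33
1 = 9·2845 − 346·74
1 = −346·5764 + 701·2845
So 2845·701 ≡ 1 (mod 5764).

701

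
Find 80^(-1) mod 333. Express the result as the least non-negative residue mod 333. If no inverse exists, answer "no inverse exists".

179

gcd(333, 80) by repeated division:
333 = 4×80 + 13
80 = 6×13 + 2
13 = 6×2 + 1
2 = 2×1 + 0
Since gcd(80, 333) = 1, back-substitute to write 1 as a combination:
1 = 13 − 6·2
1 = −6·80 + 37·13
1 = 37·333 − 154·80
Hence 80⁻¹ ≡ -154 ≡ 179 (mod 333).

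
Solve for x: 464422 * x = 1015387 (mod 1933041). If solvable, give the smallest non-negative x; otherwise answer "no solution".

34270

First find gcd(464422, 1933041):
1933041 = 4×464422 + 75353
464422 = 6×75353 + 12304
75353 = 6×12304 + 1529
12304 = 8×1529 + 72
1529 = 21×72 + 17
72 = 4×17 + 4
17 = 4×4 + 1
4 = 4×1 + 0
gcd = 1, so a unique solution mod 1933041 exists.
Back-substitute for the Bézout coefficients:
1 = 17 − 4·4
1 = −4·72 + 17·17
1 = 17·1529 − 361·72
1 = −361·12304 + 2905·1529
1 = 2905·75353 − 17791·12304
1 = −17791·464422 + 109651·75353
1 = 109651·1933041 − 456395·464422
So 464422·(-456395) ≡ 1 (mod 1933041), giving 464422⁻¹ ≡ 1476646.
x ≡ 464422⁻¹·1015387 ≡ 1476646·1015387 ≡ 34270 (mod 1933041).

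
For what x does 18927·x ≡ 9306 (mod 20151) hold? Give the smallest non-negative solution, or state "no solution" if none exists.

First find gcd(18927, 20151):
20151 = 1×18927 + 1224
18927 = 15×1224 + 567
1224 = 2×567 + 90
567 = 6×90 + 27
90 = 3×27 + 9
27 = 3×9 + 0
gcd = 9 and 9 | 9306, so solutions exist. Divide through by 9: 2103x ≡ 1034 (mod 2239).
Now find 2103⁻¹ mod 2239:
2239 = 1·2103 + 136
2103 = 15·136 + 63
136 = 2·63 + 10
63 = 6·10 + 3
10 = 3·3 + 1
3 = 3·1 + 0
Back-substitute:
1 = 10 − 3·3
1 = −3·63 + 19·10
1 = 19·136 − 41·63
1 = −41·2103 + 634·136
1 = 634·2239 − 675·2103
So 2103·(-675) ≡ 1 (mod 2239), i.e. 2103⁻¹ ≡ 1564.
Then x ≡ 1564·1034 ≡ 618 (mod 2239); the smallest non-negative solution is x = 618.

618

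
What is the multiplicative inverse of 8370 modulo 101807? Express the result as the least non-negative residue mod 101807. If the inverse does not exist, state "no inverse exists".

44238

gcd(101807, 8370) by repeated division:
101807 = 12*8370 + 1367
8370 = 6*1367 + 168
1367 = 8*168 + 23
168 = 7*23 + 7
23 = 3*7 + 2
7 = 3*2 + 1
2 = 2*1 + 0
The gcd is 1. Working backward:
1 = 7 − 3·2
1 = −3·23 + 10·7
1 = 10·168 − 73·23
1 = −73·1367 + 594·168
1 = 594·8370 − 3637·1367
1 = −3637·101807 + 44238·8370
So 8370·44238 ≡ 1 (mod 101807).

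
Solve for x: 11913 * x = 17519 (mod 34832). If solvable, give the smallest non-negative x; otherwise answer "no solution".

First find gcd(11913, 34832):
34832 = 2×11913 + 11006
11913 = 1×11006 + 907
11006 = 12×907 + 122
907 = 7×122 + 53
122 = 2×53 + 16
53 = 3×16 + 5
16 = 3×5 + 1
5 = 5×1 + 0
gcd = 1, so a unique solution mod 34832 exists.
Back-substitute for the Bézout coefficients:
1 = 16 − 3·5
1 = −3·53 + 10·16
1 = 10·122 − 23·53
1 = −23·907 + 171·122
1 = 171·11006 − 2075·907
1 = −2075·11913 + 2246·11006
1 = 2246·34832 − 6567·11913
So 11913·(-6567) ≡ 1 (mod 34832), giving 11913⁻¹ ≡ 28265.
x ≡ 11913⁻¹·17519 ≡ 28265·17519 ≡ 2823 (mod 34832).

2823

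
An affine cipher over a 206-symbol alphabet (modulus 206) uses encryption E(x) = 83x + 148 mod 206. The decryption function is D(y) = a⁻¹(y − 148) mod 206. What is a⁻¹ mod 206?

gcd(206, 83) by repeated division:
206 = 2*83 + 40
83 = 2*40 + 3
40 = 13*3 + 1
3 = 3*1 + 0
Since gcd(83, 206) = 1, back-substitute to write 1 as a combination:
1 = 40 − 13·3
1 = −13·83 + 27·40
1 = 27·206 − 67·83
Thus 83·(-67) ≡ 1 (mod 206); reducing, -67 mod 206 = 139.

139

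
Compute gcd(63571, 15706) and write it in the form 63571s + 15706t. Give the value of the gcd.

Euclidean algorithm:
63571 = 4·15706 + 747
15706 = 21·747 + 19
747 = 39·19 + 6
19 = 3·6 + 1
6 = 6·1 + 0
gcd(63571, 15706) = 1.
Express as a combination:
1 = 19 − 3·6
1 = −3·747 + 118·19
1 = 118·15706 − 2481·747
1 = −2481·63571 + 10042·15706
So 1 = (-2481)·63571 + (10042)·15706.

1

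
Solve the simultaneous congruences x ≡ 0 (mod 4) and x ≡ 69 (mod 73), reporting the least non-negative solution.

Write x = 0 + 4·k. Then 4·k ≡ 69 − 0 ≡ 69 (mod 73).
Need 4⁻¹ mod 73. Extended Euclid on (73, 4):
73 = 18*4 + 1
4 = 4*1 + 0
Back-substitute:
1 = 73 − 18·4
4⁻¹ ≡ 55 (mod 73), so k ≡ 55·69 ≡ 72 (mod 73).
x = 0 + 4·72 = 288.

288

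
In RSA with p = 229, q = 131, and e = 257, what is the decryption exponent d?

φ(n) = (p−1)(q−1) = 228·130 = 29640.
Need d with 257·d ≡ 1 (mod 29640). Apply the extended Euclidean algorithm:
29640 = 115×257 + 85
257 = 3×85 + 2
85 = 42×2 + 1
2 = 2×1 + 0
Back-substitute:
1 = 85 − 42·2
1 = −42·257 + 127·85
1 = 127·29640 − 14647·257
So 257·(-14647) ≡ 1 (mod 29640), hence d ≡ -14647 ≡ 14993 (mod 29640).

14993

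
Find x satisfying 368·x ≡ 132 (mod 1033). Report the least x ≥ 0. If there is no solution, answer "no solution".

First find gcd(368, 1033):
1033 = 2×368 + 297
368 = 1×297 + 71
297 = 4×71 + 13
71 = 5×13 + 6
13 = 2×6 + 1
6 = 6×1 + 0
gcd = 1, so a unique solution mod 1033 exists.
Back-substitute for the Bézout coefficients:
1 = 13 − 2·6
1 = −2·71 + 11·13
1 = 11·297 − 46·71
1 = −46·368 + 57·297
1 = 57·1033 − 160·368
So 368·(-160) ≡ 1 (mod 1033), giving 368⁻¹ ≡ 873.
x ≡ 368⁻¹·132 ≡ 873·132 ≡ 573 (mod 1033).

573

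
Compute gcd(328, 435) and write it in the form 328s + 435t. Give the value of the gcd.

1

Euclidean algorithm:
435 = 1×328 + 107
328 = 3×107 + 7
107 = 15×7 + 2
7 = 3×2 + 1
2 = 2×1 + 0
gcd(328, 435) = 1.
Working backward:
1 = 7 − 3·2
1 = −3·107 + 46·7
1 = 46·328 − 141·107
1 = −141·435 + 187·328
So 1 = (-141)·435 + (187)·328.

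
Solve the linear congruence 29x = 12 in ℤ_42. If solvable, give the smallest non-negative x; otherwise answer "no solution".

First find gcd(29, 42):
42 = 1*29 + 13
29 = 2*13 + 3
13 = 4*3 + 1
3 = 3*1 + 0
gcd = 1, so a unique solution mod 42 exists.
Back-substitute for the Bézout coefficients:
1 = 13 − 4·3
1 = −4·29 + 9·13
1 = 9·42 − 13·29
So 29·(-13) ≡ 1 (mod 42), giving 29⁻¹ ≡ 29.
x ≡ 29⁻¹·12 ≡ 29·12 ≡ 12 (mod 42).

12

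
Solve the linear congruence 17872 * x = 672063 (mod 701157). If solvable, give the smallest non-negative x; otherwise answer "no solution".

First find gcd(17872, 701157):
701157 = 39×17872 + 4149
17872 = 4×4149 + 1276
4149 = 3×1276 + 321
1276 = 3×321 + 313
321 = 1×313 + 8
313 = 39×8 + 1
8 = 8×1 + 0
gcd = 1, so a unique solution mod 701157 exists.
Back-substitute for the Bézout coefficients:
1 = 313 − 39·8
1 = −39·321 + 40·313
1 = 40·1276 − 159·321
1 = −159·4149 + 517·1276
1 = 517·17872 − 2227·4149
1 = −2227·701157 + 87370·17872
So 17872·(87370) ≡ 1 (mod 701157), giving 17872⁻¹ ≡ 87370.
x ≡ 17872⁻¹·672063 ≡ 87370·672063 ≡ 452502 (mod 701157).

452502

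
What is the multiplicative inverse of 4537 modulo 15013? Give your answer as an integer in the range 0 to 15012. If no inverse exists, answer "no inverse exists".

Run Euclid on (15013, 4537):
15013 = 3×4537 + 1402
4537 = 3×1402 + 331
1402 = 4×331 + 78
331 = 4×78 + 19
78 = 4×19 + 2
19 = 9×2 + 1
2 = 2×1 + 0
gcd = 1, so the inverse exists. Back-substitute:
1 = 19 − 9·2
1 = −9·78 + 37·19
1 = 37·331 − 157·78
1 = −157·1402 + 665·331
1 = 665·4537 − 2152·1402
1 = −2152·15013 + 7121·4537
So 4537·7121 ≡ 1 (mod 15013).

7121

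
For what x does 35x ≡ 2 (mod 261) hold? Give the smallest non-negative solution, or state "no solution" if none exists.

First find gcd(35, 261):
261 = 7·35 + 16
35 = 2·16 + 3
16 = 5·3 + 1
3 = 3·1 + 0
gcd = 1, so a unique solution mod 261 exists.
Back-substitute for the Bézout coefficients:
1 = 16 − 5·3
1 = −5·35 + 11·16
1 = 11·261 − 82·35
So 35·(-82) ≡ 1 (mod 261), giving 35⁻¹ ≡ 179.
x ≡ 35⁻¹·2 ≡ 179·2 ≡ 97 (mod 261).

97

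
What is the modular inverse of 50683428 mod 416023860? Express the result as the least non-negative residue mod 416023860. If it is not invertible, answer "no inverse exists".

Compute gcd(50683428, 416023860):
416023860 = 8*50683428 + 10556436
50683428 = 4*10556436 + 8457684
10556436 = 1*8457684 + 2098752
8457684 = 4*2098752 + 62676
2098752 = 33*62676 + 30444
62676 = 2*30444 + 1788
30444 = 17*1788 + 48
1788 = 37*48 + 12
48 = 4*12 + 0
gcd(50683428, 416023860) = 12 ≠ 1, so 50683428 has no multiplicative inverse modulo 416023860.

no inverse exists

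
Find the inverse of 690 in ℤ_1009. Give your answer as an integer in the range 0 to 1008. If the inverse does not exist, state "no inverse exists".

718

Run Euclid on (1009, 690):
1009 = 1*690 + 319
690 = 2*319 + 52
319 = 6*52 + 7
52 = 7*7 + 3
7 = 2*3 + 1
3 = 3*1 + 0
The gcd is 1. Working backward:
1 = 7 − 2·3
1 = −2·52 + 15·7
1 = 15·319 − 92·52
1 = −92·690 + 199·319
1 = 199·1009 − 291·690
Thus 690·(-291) ≡ 1 (mod 1009); reducing, -291 mod 1009 = 718.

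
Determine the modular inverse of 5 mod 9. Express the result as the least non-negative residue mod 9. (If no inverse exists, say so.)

2

gcd(9, 5) by repeated division:
9 = 1*5 + 4
5 = 1*4 + 1
4 = 4*1 + 0
The gcd is 1. Working backward:
1 = 5 − 4
1 = −9 + 2·5
So 5·2 ≡ 1 (mod 9).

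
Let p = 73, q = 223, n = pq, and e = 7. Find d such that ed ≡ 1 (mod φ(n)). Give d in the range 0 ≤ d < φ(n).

4567

φ(n) = (p−1)(q−1) = 72·222 = 15984.
Need d with 7·d ≡ 1 (mod 15984). Apply the extended Euclidean algorithm:
15984 = 2283*7 + 3
7 = 2*3 + 1
3 = 3*1 + 0
Back-substitute:
1 = 7 − 2·3
1 = −2·15984 + 4567·7
So 7·4567 ≡ 1 (mod 15984), hence d = 4567.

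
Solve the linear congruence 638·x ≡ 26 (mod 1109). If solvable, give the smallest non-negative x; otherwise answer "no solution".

80

First find gcd(638, 1109):
1109 = 1·638 + 471
638 = 1·471 + 167
471 = 2·167 + 137
167 = 1·137 + 30
137 = 4·30 + 17
30 = 1·17 + 13
17 = 1·13 + 4
13 = 3·4 + 1
4 = 4·1 + 0
gcd = 1, so a unique solution mod 1109 exists.
Back-substitute for the Bézout coefficients:
1 = 13 − 3·4
1 = −3·17 + 4·13
1 = 4·30 − 7·17
1 = −7·137 + 32·30
1 = 32·167 − 39·137
1 = −39·471 + 110·167
1 = 110·638 − 149·471
1 = −149·1109 + 259·638
So 638·(259) ≡ 1 (mod 1109), giving 638⁻¹ ≡ 259.
x ≡ 638⁻¹·26 ≡ 259·26 ≡ 80 (mod 1109).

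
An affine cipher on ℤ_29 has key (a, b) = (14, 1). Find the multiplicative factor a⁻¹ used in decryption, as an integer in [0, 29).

27

Extended Euclidean algorithm:
29 = 2·14 + 1
14 = 14·1 + 0
Since gcd(14, 29) = 1, back-substitute to write 1 as a combination:
1 = 29 − 2·14
Thus 14·(-2) ≡ 1 (mod 29); reducing, -2 mod 29 = 27.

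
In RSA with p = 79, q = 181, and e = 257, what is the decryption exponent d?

2513

φ(n) = (p−1)(q−1) = 78·180 = 14040.
Need d with 257·d ≡ 1 (mod 14040). Apply the extended Euclidean algorithm:
14040 = 54·257 + 162
257 = 1·162 + 95
162 = 1·95 + 67
95 = 1·67 + 28
67 = 2·28 + 11
28 = 2·11 + 6
11 = 1·6 + 5
6 = 1·5 + 1
5 = 5·1 + 0
Back-substitute:
1 = 6 − 5
1 = −11 + 2·6
1 = 2·28 − 5·11
1 = −5·67 + 12·28
1 = 12·95 − 17·67
1 = −17·162 + 29·95
1 = 29·257 − 46·162
1 = −46·14040 + 2513·257
So 257·2513 ≡ 1 (mod 14040), hence d = 2513.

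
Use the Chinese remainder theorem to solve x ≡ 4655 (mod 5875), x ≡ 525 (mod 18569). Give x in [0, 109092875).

Write x = 4655 + 5875·k. Then 5875·k ≡ 525 − 4655 ≡ 14439 (mod 18569).
Need 5875⁻¹ mod 18569. Extended Euclid on (18569, 5875):
18569 = 3×5875 + 944
5875 = 6×944 + 211
944 = 4×211 + 100
211 = 2×100 + 11
100 = 9×11 + 1
11 = 11×1 + 0
Back-substitute:
1 = 100 − 9·11
1 = −9·211 + 19·100
1 = 19·944 − 85·211
1 = −85·5875 + 529·944
1 = 529·18569 − 1672·5875
5875⁻¹ ≡ 16897 (mod 18569), so k ≡ 16897·14439 ≡ 16261 (mod 18569).
x = 4655 + 5875·16261 = 95538030.

95538030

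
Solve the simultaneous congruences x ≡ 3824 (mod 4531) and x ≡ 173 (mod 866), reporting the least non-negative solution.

Write x = 3824 + 4531·k. Then 4531·k ≡ 173 − 3824 ≡ 679 (mod 866).
Need 4531⁻¹ mod 866. Extended Euclid on (866, 201):
866 = 4×201 + 62
201 = 3×62 + 15
62 = 4×15 + 2
15 = 7×2 + 1
2 = 2×1 + 0
Back-substitute:
1 = 15 − 7·2
1 = −7·62 + 29·15
1 = 29·201 − 94·62
1 = −94·866 + 405·201
4531⁻¹ ≡ 405 (mod 866), so k ≡ 405·679 ≡ 473 (mod 866).
x = 3824 + 4531·473 = 2146987.

2146987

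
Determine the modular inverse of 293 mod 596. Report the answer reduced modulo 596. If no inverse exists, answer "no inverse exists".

417

Run Euclid on (596, 293):
596 = 2×293 + 10
293 = 29×10 + 3
10 = 3×3 + 1
3 = 3×1 + 0
The gcd is 1. Working backward:
1 = 10 − 3·3
1 = −3·293 + 88·10
1 = 88·596 − 179·293
Thus 293·(-179) ≡ 1 (mod 596); reducing, -179 mod 596 = 417.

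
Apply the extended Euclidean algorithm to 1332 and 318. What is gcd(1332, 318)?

Euclidean algorithm:
1332 = 4·318 + 60
318 = 5·60 + 18
60 = 3·18 + 6
18 = 3·6 + 0
gcd(1332, 318) = 6.
Back-substituting:
6 = 60 − 3·18
6 = −3·318 + 16·60
6 = 16·1332 − 67·318
So 6 = (16)·1332 + (-67)·318.

6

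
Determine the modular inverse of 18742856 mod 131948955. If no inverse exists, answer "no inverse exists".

Run Euclid on (131948955, 18742856):
131948955 = 7·18742856 + 748963
18742856 = 25·748963 + 18781
748963 = 39·18781 + 16504
18781 = 1·16504 + 2277
16504 = 7·2277 + 565
2277 = 4·565 + 17
565 = 33·17 + 4
17 = 4·4 + 1
4 = 4·1 + 0
The gcd is 1. Working backward:
1 = 17 − 4·4
1 = −4·565 + 133·17
1 = 133·2277 − 536·565
1 = −536·16504 + 3885·2277
1 = 3885·18781 − 4421·16504
1 = −4421·748963 + 176304·18781
1 = 176304·18742856 − 4412021·748963
1 = −4412021·131948955 + 31060451·18742856
So 18742856·31060451 ≡ 1 (mod 131948955).

31060451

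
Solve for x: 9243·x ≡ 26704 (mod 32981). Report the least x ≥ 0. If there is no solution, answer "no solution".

no solution

gcd(9243, 32981):
32981 = 3*9243 + 5252
9243 = 1*5252 + 3991
5252 = 1*3991 + 1261
3991 = 3*1261 + 208
1261 = 6*208 + 13
208 = 16*13 + 0
gcd = 13, but 13 ∤ 26704, so the congruence has no solution.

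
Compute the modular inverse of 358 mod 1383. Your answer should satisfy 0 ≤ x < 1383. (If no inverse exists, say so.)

Extended Euclidean algorithm:
1383 = 3*358 + 309
358 = 1*309 + 49
309 = 6*49 + 15
49 = 3*15 + 4
15 = 3*4 + 3
4 = 1*3 + 1
3 = 3*1 + 0
gcd = 1, so the inverse exists. Back-substitute:
1 = 4 − 3
1 = −15 + 4·4
1 = 4·49 − 13·15
1 = −13·309 + 82·49
1 = 82·358 − 95·309
1 = −95·1383 + 367·358
So 358·367 ≡ 1 (mod 1383).

367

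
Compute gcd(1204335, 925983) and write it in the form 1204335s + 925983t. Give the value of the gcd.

9

Euclidean algorithm:
1204335 = 1*925983 + 278352
925983 = 3*278352 + 90927
278352 = 3*90927 + 5571
90927 = 16*5571 + 1791
5571 = 3*1791 + 198
1791 = 9*198 + 9
198 = 22*9 + 0
gcd(1204335, 925983) = 9.
Express as a combination:
9 = 1791 − 9·198
9 = −9·5571 + 28·1791
9 = 28·90927 − 457·5571
9 = −457·278352 + 1399·90927
9 = 1399·925983 − 4654·278352
9 = −4654·1204335 + 6053·925983
So 9 = (-4654)·1204335 + (6053)·925983.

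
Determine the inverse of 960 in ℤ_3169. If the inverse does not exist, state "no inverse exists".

2215

Extended Euclidean algorithm:
3169 = 3*960 + 289
960 = 3*289 + 93
289 = 3*93 + 10
93 = 9*10 + 3
10 = 3*3 + 1
3 = 3*1 + 0
Since gcd(960, 3169) = 1, back-substitute to write 1 as a combination:
1 = 10 − 3·3
1 = −3·93 + 28·10
1 = 28·289 − 87·93
1 = −87·960 + 289·289
1 = 289·3169 − 954·960
Thus 960·(-954) ≡ 1 (mod 3169); reducing, -954 mod 3169 = 2215.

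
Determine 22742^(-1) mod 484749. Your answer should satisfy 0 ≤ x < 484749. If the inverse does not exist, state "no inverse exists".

Apply the Euclidean algorithm to 484749 and 22742:
484749 = 21·22742 + 7167
22742 = 3·7167 + 1241
7167 = 5·1241 + 962
1241 = 1·962 + 279
962 = 3·279 + 125
279 = 2·125 + 29
125 = 4·29 + 9
29 = 3·9 + 2
9 = 4·2 + 1
2 = 2·1 + 0
The gcd is 1. Working backward:
1 = 9 − 4·2
1 = −4·29 + 13·9
1 = 13·125 − 56·29
1 = −56·279 + 125·125
1 = 125·962 − 431·279
1 = −431·1241 + 556·962
1 = 556·7167 − 3211·1241
1 = −3211·22742 + 10189·7167
1 = 10189·484749 − 217180·22742
So 22742·(-217180) ≡ 1 (mod 484749), and -217180 ≡ 267569 (mod 484749).

267569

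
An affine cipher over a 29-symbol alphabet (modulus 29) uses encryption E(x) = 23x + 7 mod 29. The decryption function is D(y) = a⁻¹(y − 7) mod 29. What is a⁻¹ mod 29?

Run Euclid on (29, 23):
29 = 1*23 + 6
23 = 3*6 + 5
6 = 1*5 + 1
5 = 5*1 + 0
Since gcd(23, 29) = 1, back-substitute to write 1 as a combination:
1 = 6 − 5
1 = −23 + 4·6
1 = 4·29 − 5·23
Thus 23·(-5) ≡ 1 (mod 29); reducing, -5 mod 29 = 24.

24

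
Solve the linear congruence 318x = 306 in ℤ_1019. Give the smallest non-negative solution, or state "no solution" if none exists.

174

First find gcd(318, 1019):
1019 = 3·318 + 65
318 = 4·65 + 58
65 = 1·58 + 7
58 = 8·7 + 2
7 = 3·2 + 1
2 = 2·1 + 0
gcd = 1, so a unique solution mod 1019 exists.
Back-substitute for the Bézout coefficients:
1 = 7 − 3·2
1 = −3·58 + 25·7
1 = 25·65 − 28·58
1 = −28·318 + 137·65
1 = 137·1019 − 439·318
So 318·(-439) ≡ 1 (mod 1019), giving 318⁻¹ ≡ 580.
x ≡ 318⁻¹·306 ≡ 580·306 ≡ 174 (mod 1019).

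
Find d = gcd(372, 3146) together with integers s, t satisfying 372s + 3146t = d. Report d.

2

Repeated division:
3146 = 8×372 + 170
372 = 2×170 + 32
170 = 5×32 + 10
32 = 3×10 + 2
10 = 5×2 + 0
gcd(372, 3146) = 2.
Express as a combination:
2 = 32 − 3·10
2 = −3·170 + 16·32
2 = 16·372 − 35·170
2 = −35·3146 + 296·372
So 2 = (-35)·3146 + (296)·372.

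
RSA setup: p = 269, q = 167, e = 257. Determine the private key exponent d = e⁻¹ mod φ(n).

φ(n) = (p−1)(q−1) = 268·166 = 44488.
Need d with 257·d ≡ 1 (mod 44488). Apply the extended Euclidean algorithm:
44488 = 173·257 + 27
257 = 9·27 + 14
27 = 1·14 + 13
14 = 1·13 + 1
13 = 13·1 + 0
Back-substitute:
1 = 14 − 13
1 = −27 + 2·14
1 = 2·257 − 19·27
1 = −19·44488 + 3289·257
So 257·3289 ≡ 1 (mod 44488), hence d = 3289.

3289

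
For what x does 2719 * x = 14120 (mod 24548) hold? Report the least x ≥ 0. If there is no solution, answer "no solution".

22260

First find gcd(2719, 24548):
24548 = 9*2719 + 77
2719 = 35*77 + 24
77 = 3*24 + 5
24 = 4*5 + 4
5 = 1*4 + 1
4 = 4*1 + 0
gcd = 1, so a unique solution mod 24548 exists.
Back-substitute for the Bézout coefficients:
1 = 5 − 4
1 = −24 + 5·5
1 = 5·77 − 16·24
1 = −16·2719 + 565·77
1 = 565·24548 − 5101·2719
So 2719·(-5101) ≡ 1 (mod 24548), giving 2719⁻¹ ≡ 19447.
x ≡ 2719⁻¹·14120 ≡ 19447·14120 ≡ 22260 (mod 24548).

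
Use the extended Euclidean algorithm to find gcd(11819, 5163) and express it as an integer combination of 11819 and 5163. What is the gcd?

1

Repeated division:
11819 = 2×5163 + 1493
5163 = 3×1493 + 684
1493 = 2×684 + 125
684 = 5×125 + 59
125 = 2×59 + 7
59 = 8×7 + 3
7 = 2×3 + 1
3 = 3×1 + 0
gcd(11819, 5163) = 1.
Working backward:
1 = 7 − 2·3
1 = −2·59 + 17·7
1 = 17·125 − 36·59
1 = −36·684 + 197·125
1 = 197·1493 − 430·684
1 = −430·5163 + 1487·1493
1 = 1487·11819 − 3404·5163
So 1 = (1487)·11819 + (-3404)·5163.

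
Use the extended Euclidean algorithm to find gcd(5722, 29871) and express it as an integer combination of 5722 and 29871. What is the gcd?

Repeated division:
29871 = 5·5722 + 1261
5722 = 4·1261 + 678
1261 = 1·678 + 583
678 = 1·583 + 95
583 = 6·95 + 13
95 = 7·13 + 4
13 = 3·4 + 1
4 = 4·1 + 0
gcd(5722, 29871) = 1.
Back-substituting:
1 = 13 − 3·4
1 = −3·95 + 22·13
1 = 22·583 − 135·95
1 = −135·678 + 157·583
1 = 157·1261 − 292·678
1 = −292·5722 + 1325·1261
1 = 1325·29871 − 6917·5722
So 1 = (1325)·29871 + (-6917)·5722.

1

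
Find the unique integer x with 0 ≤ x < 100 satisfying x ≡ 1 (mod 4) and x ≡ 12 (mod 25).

37

Write x = 1 + 4·k. Then 4·k ≡ 12 − 1 ≡ 11 (mod 25).
Need 4⁻¹ mod 25. Extended Euclid on (25, 4):
25 = 6×4 + 1
4 = 4×1 + 0
Back-substitute:
1 = 25 − 6·4
4⁻¹ ≡ 19 (mod 25), so k ≡ 19·11 ≡ 9 (mod 25).
x = 1 + 4·9 = 37.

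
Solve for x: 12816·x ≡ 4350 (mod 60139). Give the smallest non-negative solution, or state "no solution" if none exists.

10840

First find gcd(12816, 60139):
60139 = 4*12816 + 8875
12816 = 1*8875 + 3941
8875 = 2*3941 + 993
3941 = 3*993 + 962
993 = 1*962 + 31
962 = 31*31 + 1
31 = 31*1 + 0
gcd = 1, so a unique solution mod 60139 exists.
Back-substitute for the Bézout coefficients:
1 = 962 − 31·31
1 = −31·993 + 32·962
1 = 32·3941 − 127·993
1 = −127·8875 + 286·3941
1 = 286·12816 − 413·8875
1 = −413·60139 + 1938·12816
So 12816·(1938) ≡ 1 (mod 60139), giving 12816⁻¹ ≡ 1938.
x ≡ 12816⁻¹·4350 ≡ 1938·4350 ≡ 10840 (mod 60139).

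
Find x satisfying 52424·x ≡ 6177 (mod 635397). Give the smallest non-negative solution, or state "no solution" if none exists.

16908

First find gcd(52424, 635397):
635397 = 12·52424 + 6309
52424 = 8·6309 + 1952
6309 = 3·1952 + 453
1952 = 4·453 + 140
453 = 3·140 + 33
140 = 4·33 + 8
33 = 4·8 + 1
8 = 8·1 + 0
gcd = 1, so a unique solution mod 635397 exists.
Back-substitute for the Bézout coefficients:
1 = 33 − 4·8
1 = −4·140 + 17·33
1 = 17·453 − 55·140
1 = −55·1952 + 237·453
1 = 237·6309 − 766·1952
1 = −766·52424 + 6365·6309
1 = 6365·635397 − 77146·52424
So 52424·(-77146) ≡ 1 (mod 635397), giving 52424⁻¹ ≡ 558251.
x ≡ 52424⁻¹·6177 ≡ 558251·6177 ≡ 16908 (mod 635397).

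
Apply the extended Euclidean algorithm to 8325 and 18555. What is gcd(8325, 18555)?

Euclidean algorithm:
18555 = 2*8325 + 1905
8325 = 4*1905 + 705
1905 = 2*705 + 495
705 = 1*495 + 210
495 = 2*210 + 75
210 = 2*75 + 60
75 = 1*60 + 15
60 = 4*15 + 0
gcd(8325, 18555) = 15.
Express as a combination:
15 = 75 − 60
15 = −210 + 3·75
15 = 3·495 − 7·210
15 = −7·705 + 10·495
15 = 10·1905 − 27·705
15 = −27·8325 + 118·1905
15 = 118·18555 − 263·8325
So 15 = (118)·18555 + (-263)·8325.

15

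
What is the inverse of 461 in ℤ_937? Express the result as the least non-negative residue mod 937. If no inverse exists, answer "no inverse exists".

687

Extended Euclidean algorithm:
937 = 2·461 + 15
461 = 30·15 + 11
15 = 1·11 + 4
11 = 2·4 + 3
4 = 1·3 + 1
3 = 3·1 + 0
gcd = 1, so the inverse exists. Back-substitute:
1 = 4 − 3
1 = −11 + 3·4
1 = 3·15 − 4·11
1 = −4·461 + 123·15
1 = 123·937 − 250·461
So 461·(-250) ≡ 1 (mod 937), and -250 ≡ 687 (mod 937).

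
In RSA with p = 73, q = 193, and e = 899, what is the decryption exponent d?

φ(n) = (p−1)(q−1) = 72·192 = 13824.
Need d with 899·d ≡ 1 (mod 13824). Apply the extended Euclidean algorithm:
13824 = 15·899 + 339
899 = 2·339 + 221
339 = 1·221 + 118
221 = 1·118 + 103
118 = 1·103 + 15
103 = 6·15 + 13
15 = 1·13 + 2
13 = 6·2 + 1
2 = 2·1 + 0
Back-substitute:
1 = 13 − 6·2
1 = −6·15 + 7·13
1 = 7·103 − 48·15
1 = −48·118 + 55·103
1 = 55·221 − 103·118
1 = −103·339 + 158·221
1 = 158·899 − 419·339
1 = −419·13824 + 6443·899
So 899·6443 ≡ 1 (mod 13824), hence d = 6443.

6443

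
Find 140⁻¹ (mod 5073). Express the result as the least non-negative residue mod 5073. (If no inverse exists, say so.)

Extended Euclidean algorithm:
5073 = 36×140 + 33
140 = 4×33 + 8
33 = 4×8 + 1
8 = 8×1 + 0
Since gcd(140, 5073) = 1, back-substitute to write 1 as a combination:
1 = 33 − 4·8
1 = −4·140 + 17·33
1 = 17·5073 − 616·140
Hence 140⁻¹ ≡ -616 ≡ 4457 (mod 5073).

4457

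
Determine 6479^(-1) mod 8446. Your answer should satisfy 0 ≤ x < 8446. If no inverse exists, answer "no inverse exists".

6561

gcd(8446, 6479) by repeated division:
8446 = 1×6479 + 1967
6479 = 3×1967 + 578
1967 = 3×578 + 233
578 = 2×233 + 112
233 = 2×112 + 9
112 = 12×9 + 4
9 = 2×4 + 1
4 = 4×1 + 0
The gcd is 1. Working backward:
1 = 9 − 2·4
1 = −2·112 + 25·9
1 = 25·233 − 52·112
1 = −52·578 + 129·233
1 = 129·1967 − 439·578
1 = −439·6479 + 1446·1967
1 = 1446·8446 − 1885·6479
Hence 6479⁻¹ ≡ -1885 ≡ 6561 (mod 8446).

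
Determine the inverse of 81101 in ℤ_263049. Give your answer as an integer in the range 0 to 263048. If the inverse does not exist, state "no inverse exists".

Run Euclid on (263049, 81101):
263049 = 3×81101 + 19746
81101 = 4×19746 + 2117
19746 = 9×2117 + 693
2117 = 3×693 + 38
693 = 18×38 + 9
38 = 4×9 + 2
9 = 4×2 + 1
2 = 2×1 + 0
gcd = 1, so the inverse exists. Back-substitute:
1 = 9 − 4·2
1 = −4·38 + 17·9
1 = 17·693 − 310·38
1 = −310·2117 + 947·693
1 = 947·19746 − 8833·2117
1 = −8833·81101 + 36279·19746
1 = 36279·263049 − 117670·81101
So 81101·(-117670) ≡ 1 (mod 263049), and -117670 ≡ 145379 (mod 263049).

145379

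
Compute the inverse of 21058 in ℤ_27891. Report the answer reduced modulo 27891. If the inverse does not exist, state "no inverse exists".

19858

Extended Euclidean algorithm:
27891 = 1×21058 + 6833
21058 = 3×6833 + 559
6833 = 12×559 + 125
559 = 4×125 + 59
125 = 2×59 + 7
59 = 8×7 + 3
7 = 2×3 + 1
3 = 3×1 + 0
Since gcd(21058, 27891) = 1, back-substitute to write 1 as a combination:
1 = 7 − 2·3
1 = −2·59 + 17·7
1 = 17·125 − 36·59
1 = −36·559 + 161·125
1 = 161·6833 − 1968·559
1 = −1968·21058 + 6065·6833
1 = 6065·27891 − 8033·21058
So 21058·(-8033) ≡ 1 (mod 27891), and -8033 ≡ 19858 (mod 27891).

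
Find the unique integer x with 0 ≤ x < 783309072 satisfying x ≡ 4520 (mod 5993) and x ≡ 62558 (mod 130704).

Write x = 4520 + 5993·k. Then 5993·k ≡ 62558 − 4520 ≡ 58038 (mod 130704).
Need 5993⁻¹ mod 130704. Extended Euclid on (130704, 5993):
130704 = 21*5993 + 4851
5993 = 1*4851 + 1142
4851 = 4*1142 + 283
1142 = 4*283 + 10
283 = 28*10 + 3
10 = 3*3 + 1
3 = 3*1 + 0
Back-substitute:
1 = 10 − 3·3
1 = −3·283 + 85·10
1 = 85·1142 − 343·283
1 = −343·4851 + 1457·1142
1 = 1457·5993 − 1800·4851
1 = −1800·130704 + 39257·5993
5993⁻¹ ≡ 39257 (mod 130704), so k ≡ 39257·58038 ≡ 96342 (mod 130704).
x = 4520 + 5993·96342 = 577382126.

577382126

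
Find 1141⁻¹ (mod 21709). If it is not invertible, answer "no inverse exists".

Apply the Euclidean algorithm to 21709 and 1141:
21709 = 19·1141 + 30
1141 = 38·30 + 1
30 = 30·1 + 0
gcd = 1, so the inverse exists. Back-substitute:
1 = 1141 − 38·30
1 = −38·21709 + 723·1141
So 1141·723 ≡ 1 (mod 21709).

723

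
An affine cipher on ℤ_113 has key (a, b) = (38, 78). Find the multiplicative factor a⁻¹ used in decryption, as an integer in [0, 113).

3

Apply the Euclidean algorithm to 113 and 38:
113 = 2·38 + 37
38 = 1·37 + 1
37 = 37·1 + 0
Since gcd(38, 113) = 1, back-substitute to write 1 as a combination:
1 = 38 − 37
1 = −113 + 3·38
So 38·3 ≡ 1 (mod 113).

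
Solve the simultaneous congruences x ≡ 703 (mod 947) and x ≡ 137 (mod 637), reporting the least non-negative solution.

Write x = 703 + 947·k. Then 947·k ≡ 137 − 703 ≡ 71 (mod 637).
Need 947⁻¹ mod 637. Extended Euclid on (637, 310):
637 = 2×310 + 17
310 = 18×17 + 4
17 = 4×4 + 1
4 = 4×1 + 0
Back-substitute:
1 = 17 − 4·4
1 = −4·310 + 73·17
1 = 73·637 − 150·310
947⁻¹ ≡ 487 (mod 637), so k ≡ 487·71 ≡ 179 (mod 637).
x = 703 + 947·179 = 170216.

170216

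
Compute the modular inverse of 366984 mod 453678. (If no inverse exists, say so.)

Compute gcd(366984, 453678):
453678 = 1·366984 + 86694
366984 = 4·86694 + 20208
86694 = 4·20208 + 5862
20208 = 3·5862 + 2622
5862 = 2·2622 + 618
2622 = 4·618 + 150
618 = 4·150 + 18
150 = 8·18 + 6
18 = 3·6 + 0
Since gcd = 6 > 1, 366984 is not a unit mod 453678.

no inverse exists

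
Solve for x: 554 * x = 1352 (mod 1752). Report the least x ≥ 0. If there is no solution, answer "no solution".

First find gcd(554, 1752):
1752 = 3*554 + 90
554 = 6*90 + 14
90 = 6*14 + 6
14 = 2*6 + 2
6 = 3*2 + 0
gcd = 2 and 2 | 1352, so solutions exist. Divide through by 2: 277x ≡ 676 (mod 876).
Now find 277⁻¹ mod 876:
876 = 3*277 + 45
277 = 6*45 + 7
45 = 6*7 + 3
7 = 2*3 + 1
3 = 3*1 + 0
Back-substitute:
1 = 7 − 2·3
1 = −2·45 + 13·7
1 = 13·277 − 80·45
1 = −80·876 + 253·277
So 277⁻¹ ≡ 253 (mod 876).
Then x ≡ 253·676 ≡ 208 (mod 876); the smallest non-negative solution is x = 208.

208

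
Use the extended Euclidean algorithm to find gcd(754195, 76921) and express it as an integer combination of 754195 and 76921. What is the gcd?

13

Apply Euclid's algorithm to 754195 and 76921:
754195 = 9*76921 + 61906
76921 = 1*61906 + 15015
61906 = 4*15015 + 1846
15015 = 8*1846 + 247
1846 = 7*247 + 117
247 = 2*117 + 13
117 = 9*13 + 0
gcd(754195, 76921) = 13.
Express as a combination:
13 = 247 − 2·117
13 = −2·1846 + 15·247
13 = 15·15015 − 122·1846
13 = −122·61906 + 503·15015
13 = 503·76921 − 625·61906
13 = −625·754195 + 6128·76921
So 13 = (-625)·754195 + (6128)·76921.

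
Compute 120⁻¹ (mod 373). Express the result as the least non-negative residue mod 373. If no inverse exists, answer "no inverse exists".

Run Euclid on (373, 120):
373 = 3*120 + 13
120 = 9*13 + 3
13 = 4*3 + 1
3 = 3*1 + 0
Since gcd(120, 373) = 1, back-substitute to write 1 as a combination:
1 = 13 − 4·3
1 = −4·120 + 37·13
1 = 37·373 − 115·120
Thus 120·(-115) ≡ 1 (mod 373); reducing, -115 mod 373 = 258.

258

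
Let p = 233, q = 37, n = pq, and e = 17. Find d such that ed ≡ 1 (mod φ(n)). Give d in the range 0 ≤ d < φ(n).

4913

φ(n) = (p−1)(q−1) = 232·36 = 8352.
Need d with 17·d ≡ 1 (mod 8352). Apply the extended Euclidean algorithm:
8352 = 491*17 + 5
17 = 3*5 + 2
5 = 2*2 + 1
2 = 2*1 + 0
Back-substitute:
1 = 5 − 2·2
1 = −2·17 + 7·5
1 = 7·8352 − 3439·17
So 17·(-3439) ≡ 1 (mod 8352), hence d ≡ -3439 ≡ 4913 (mod 8352).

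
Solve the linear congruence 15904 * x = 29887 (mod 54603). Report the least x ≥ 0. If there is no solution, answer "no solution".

3418

First find gcd(15904, 54603):
54603 = 3·15904 + 6891
15904 = 2·6891 + 2122
6891 = 3·2122 + 525
2122 = 4·525 + 22
525 = 23·22 + 19
22 = 1·19 + 3
19 = 6·3 + 1
3 = 3·1 + 0
gcd = 1, so a unique solution mod 54603 exists.
Back-substitute for the Bézout coefficients:
1 = 19 − 6·3
1 = −6·22 + 7·19
1 = 7·525 − 167·22
1 = −167·2122 + 675·525
1 = 675·6891 − 2192·2122
1 = −2192·15904 + 5059·6891
1 = 5059·54603 − 17369·15904
So 15904·(-17369) ≡ 1 (mod 54603), giving 15904⁻¹ ≡ 37234.
x ≡ 15904⁻¹·29887 ≡ 37234·29887 ≡ 3418 (mod 54603).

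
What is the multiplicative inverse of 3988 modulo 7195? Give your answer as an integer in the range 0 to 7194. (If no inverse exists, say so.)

1907

Run Euclid on (7195, 3988):
7195 = 1*3988 + 3207
3988 = 1*3207 + 781
3207 = 4*781 + 83
781 = 9*83 + 34
83 = 2*34 + 15
34 = 2*15 + 4
15 = 3*4 + 3
4 = 1*3 + 1
3 = 3*1 + 0
The gcd is 1. Working backward:
1 = 4 − 3
1 = −15 + 4·4
1 = 4·34 − 9·15
1 = −9·83 + 22·34
1 = 22·781 − 207·83
1 = −207·3207 + 850·781
1 = 850·3988 − 1057·3207
1 = −1057·7195 + 1907·3988
So 3988·1907 ≡ 1 (mod 7195).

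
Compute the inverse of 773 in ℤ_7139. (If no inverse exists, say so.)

3491

Run Euclid on (7139, 773):
7139 = 9×773 + 182
773 = 4×182 + 45
182 = 4×45 + 2
45 = 22×2 + 1
2 = 2×1 + 0
Since gcd(773, 7139) = 1, back-substitute to write 1 as a combination:
1 = 45 − 22·2
1 = −22·182 + 89·45
1 = 89·773 − 378·182
1 = −378·7139 + 3491·773
So 773·3491 ≡ 1 (mod 7139).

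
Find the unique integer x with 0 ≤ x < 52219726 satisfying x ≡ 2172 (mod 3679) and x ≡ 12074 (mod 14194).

Write x = 2172 + 3679·k. Then 3679·k ≡ 12074 − 2172 ≡ 9902 (mod 14194).
Need 3679⁻¹ mod 14194. Extended Euclid on (14194, 3679):
14194 = 3·3679 + 3157
3679 = 1·3157 + 522
3157 = 6·522 + 25
522 = 20·25 + 22
25 = 1·22 + 3
22 = 7·3 + 1
3 = 3·1 + 0
Back-substitute:
1 = 22 − 7·3
1 = −7·25 + 8·22
1 = 8·522 − 167·25
1 = −167·3157 + 1010·522
1 = 1010·3679 − 1177·3157
1 = −1177·14194 + 4541·3679
3679⁻¹ ≡ 4541 (mod 14194), so k ≡ 4541·9902 ≡ 12584 (mod 14194).
x = 2172 + 3679·12584 = 46298708.

46298708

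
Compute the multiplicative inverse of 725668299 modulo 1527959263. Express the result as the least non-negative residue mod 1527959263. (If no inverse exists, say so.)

gcd(1527959263, 725668299) by repeated division:
1527959263 = 2·725668299 + 76622665
725668299 = 9·76622665 + 36064314
76622665 = 2·36064314 + 4494037
36064314 = 8·4494037 + 112018
4494037 = 40·112018 + 13317
112018 = 8·13317 + 5482
13317 = 2·5482 + 2353
5482 = 2·2353 + 776
2353 = 3·776 + 25
776 = 31·25 + 1
25 = 25·1 + 0
gcd = 1, so the inverse exists. Back-substitute:
1 = 776 − 31·25
1 = −31·2353 + 94·776
1 = 94·5482 − 219·2353
1 = −219·13317 + 532·5482
1 = 532·112018 − 4475·13317
1 = −4475·4494037 + 179532·112018
1 = 179532·36064314 − 1440731·4494037
1 = −1440731·76622665 + 3060994·36064314
1 = 3060994·725668299 − 28989677·76622665
1 = −28989677·1527959263 + 61040348·725668299
So 725668299·61040348 ≡ 1 (mod 1527959263).

61040348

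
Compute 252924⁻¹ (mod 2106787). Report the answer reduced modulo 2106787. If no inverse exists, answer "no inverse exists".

488430

gcd(2106787, 252924) by repeated division:
2106787 = 8*252924 + 83395
252924 = 3*83395 + 2739
83395 = 30*2739 + 1225
2739 = 2*1225 + 289
1225 = 4*289 + 69
289 = 4*69 + 13
69 = 5*13 + 4
13 = 3*4 + 1
4 = 4*1 + 0
The gcd is 1. Working backward:
1 = 13 − 3·4
1 = −3·69 + 16·13
1 = 16·289 − 67·69
1 = −67·1225 + 284·289
1 = 284·2739 − 635·1225
1 = −635·83395 + 19334·2739
1 = 19334·252924 − 58637·83395
1 = −58637·2106787 + 488430·252924
So 252924·488430 ≡ 1 (mod 2106787).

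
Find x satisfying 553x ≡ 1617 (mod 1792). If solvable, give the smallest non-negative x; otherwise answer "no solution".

First find gcd(553, 1792):
1792 = 3×553 + 133
553 = 4×133 + 21
133 = 6×21 + 7
21 = 3×7 + 0
gcd = 7 and 7 | 1617, so solutions exist. Divide through by 7: 79x ≡ 231 (mod 256).
Now find 79⁻¹ mod 256:
256 = 3·79 + 19
79 = 4·19 + 3
19 = 6·3 + 1
3 = 3·1 + 0
Back-substitute:
1 = 19 − 6·3
1 = −6·79 + 25·19
1 = 25·256 − 81·79
So 79·(-81) ≡ 1 (mod 256), i.e. 79⁻¹ ≡ 175.
Then x ≡ 175·231 ≡ 233 (mod 256); the smallest non-negative solution is x = 233.

233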